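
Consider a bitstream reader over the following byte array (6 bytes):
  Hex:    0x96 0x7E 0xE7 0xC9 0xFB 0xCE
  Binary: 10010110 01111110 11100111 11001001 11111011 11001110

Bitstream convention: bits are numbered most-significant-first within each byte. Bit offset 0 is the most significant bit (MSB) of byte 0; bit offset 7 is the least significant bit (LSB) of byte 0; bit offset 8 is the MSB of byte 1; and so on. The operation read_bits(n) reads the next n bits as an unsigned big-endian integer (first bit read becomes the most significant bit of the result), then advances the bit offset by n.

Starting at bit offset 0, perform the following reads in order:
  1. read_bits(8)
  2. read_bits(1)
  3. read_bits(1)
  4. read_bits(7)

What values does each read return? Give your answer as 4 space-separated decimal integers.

Answer: 150 0 1 125

Derivation:
Read 1: bits[0:8] width=8 -> value=150 (bin 10010110); offset now 8 = byte 1 bit 0; 40 bits remain
Read 2: bits[8:9] width=1 -> value=0 (bin 0); offset now 9 = byte 1 bit 1; 39 bits remain
Read 3: bits[9:10] width=1 -> value=1 (bin 1); offset now 10 = byte 1 bit 2; 38 bits remain
Read 4: bits[10:17] width=7 -> value=125 (bin 1111101); offset now 17 = byte 2 bit 1; 31 bits remain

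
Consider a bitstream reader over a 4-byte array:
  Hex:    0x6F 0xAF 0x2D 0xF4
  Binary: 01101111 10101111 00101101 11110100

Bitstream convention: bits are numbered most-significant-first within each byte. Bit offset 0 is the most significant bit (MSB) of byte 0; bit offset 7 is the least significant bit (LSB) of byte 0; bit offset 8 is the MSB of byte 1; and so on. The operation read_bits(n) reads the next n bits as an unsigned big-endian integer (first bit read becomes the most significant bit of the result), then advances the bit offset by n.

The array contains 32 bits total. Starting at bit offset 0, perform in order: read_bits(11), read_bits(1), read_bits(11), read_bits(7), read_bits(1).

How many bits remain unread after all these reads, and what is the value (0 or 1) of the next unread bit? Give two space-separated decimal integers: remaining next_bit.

Read 1: bits[0:11] width=11 -> value=893 (bin 01101111101); offset now 11 = byte 1 bit 3; 21 bits remain
Read 2: bits[11:12] width=1 -> value=0 (bin 0); offset now 12 = byte 1 bit 4; 20 bits remain
Read 3: bits[12:23] width=11 -> value=1942 (bin 11110010110); offset now 23 = byte 2 bit 7; 9 bits remain
Read 4: bits[23:30] width=7 -> value=125 (bin 1111101); offset now 30 = byte 3 bit 6; 2 bits remain
Read 5: bits[30:31] width=1 -> value=0 (bin 0); offset now 31 = byte 3 bit 7; 1 bits remain

Answer: 1 0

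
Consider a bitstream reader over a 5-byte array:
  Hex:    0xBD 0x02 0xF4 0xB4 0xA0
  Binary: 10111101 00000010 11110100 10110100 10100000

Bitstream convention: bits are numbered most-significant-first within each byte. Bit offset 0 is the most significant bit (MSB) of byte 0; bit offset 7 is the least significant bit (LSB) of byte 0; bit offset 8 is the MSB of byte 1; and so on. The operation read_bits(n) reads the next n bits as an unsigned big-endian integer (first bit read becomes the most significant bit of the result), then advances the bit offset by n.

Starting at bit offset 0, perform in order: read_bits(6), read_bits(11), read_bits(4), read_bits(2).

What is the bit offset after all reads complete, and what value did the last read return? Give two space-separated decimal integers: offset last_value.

Answer: 23 2

Derivation:
Read 1: bits[0:6] width=6 -> value=47 (bin 101111); offset now 6 = byte 0 bit 6; 34 bits remain
Read 2: bits[6:17] width=11 -> value=517 (bin 01000000101); offset now 17 = byte 2 bit 1; 23 bits remain
Read 3: bits[17:21] width=4 -> value=14 (bin 1110); offset now 21 = byte 2 bit 5; 19 bits remain
Read 4: bits[21:23] width=2 -> value=2 (bin 10); offset now 23 = byte 2 bit 7; 17 bits remain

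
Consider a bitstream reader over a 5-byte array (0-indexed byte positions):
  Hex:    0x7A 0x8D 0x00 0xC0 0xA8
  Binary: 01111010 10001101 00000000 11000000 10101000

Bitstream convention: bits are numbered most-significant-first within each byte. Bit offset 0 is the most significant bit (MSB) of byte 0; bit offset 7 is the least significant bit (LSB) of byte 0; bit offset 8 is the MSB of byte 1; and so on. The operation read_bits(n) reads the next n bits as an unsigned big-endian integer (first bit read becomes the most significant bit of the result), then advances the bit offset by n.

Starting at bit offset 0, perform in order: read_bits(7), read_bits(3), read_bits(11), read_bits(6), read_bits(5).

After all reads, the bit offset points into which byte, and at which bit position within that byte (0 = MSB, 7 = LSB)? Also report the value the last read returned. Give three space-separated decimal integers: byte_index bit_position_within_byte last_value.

Read 1: bits[0:7] width=7 -> value=61 (bin 0111101); offset now 7 = byte 0 bit 7; 33 bits remain
Read 2: bits[7:10] width=3 -> value=2 (bin 010); offset now 10 = byte 1 bit 2; 30 bits remain
Read 3: bits[10:21] width=11 -> value=416 (bin 00110100000); offset now 21 = byte 2 bit 5; 19 bits remain
Read 4: bits[21:27] width=6 -> value=6 (bin 000110); offset now 27 = byte 3 bit 3; 13 bits remain
Read 5: bits[27:32] width=5 -> value=0 (bin 00000); offset now 32 = byte 4 bit 0; 8 bits remain

Answer: 4 0 0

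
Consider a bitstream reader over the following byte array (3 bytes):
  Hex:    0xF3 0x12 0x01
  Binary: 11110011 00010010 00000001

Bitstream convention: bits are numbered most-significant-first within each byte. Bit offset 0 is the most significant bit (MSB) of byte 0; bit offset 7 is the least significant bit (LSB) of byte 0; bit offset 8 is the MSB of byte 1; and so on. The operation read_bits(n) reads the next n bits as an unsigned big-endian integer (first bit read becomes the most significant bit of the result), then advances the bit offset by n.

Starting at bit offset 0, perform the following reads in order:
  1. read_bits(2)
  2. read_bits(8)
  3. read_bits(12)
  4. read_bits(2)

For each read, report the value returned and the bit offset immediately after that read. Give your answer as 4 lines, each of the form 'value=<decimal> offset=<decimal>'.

Read 1: bits[0:2] width=2 -> value=3 (bin 11); offset now 2 = byte 0 bit 2; 22 bits remain
Read 2: bits[2:10] width=8 -> value=204 (bin 11001100); offset now 10 = byte 1 bit 2; 14 bits remain
Read 3: bits[10:22] width=12 -> value=1152 (bin 010010000000); offset now 22 = byte 2 bit 6; 2 bits remain
Read 4: bits[22:24] width=2 -> value=1 (bin 01); offset now 24 = byte 3 bit 0; 0 bits remain

Answer: value=3 offset=2
value=204 offset=10
value=1152 offset=22
value=1 offset=24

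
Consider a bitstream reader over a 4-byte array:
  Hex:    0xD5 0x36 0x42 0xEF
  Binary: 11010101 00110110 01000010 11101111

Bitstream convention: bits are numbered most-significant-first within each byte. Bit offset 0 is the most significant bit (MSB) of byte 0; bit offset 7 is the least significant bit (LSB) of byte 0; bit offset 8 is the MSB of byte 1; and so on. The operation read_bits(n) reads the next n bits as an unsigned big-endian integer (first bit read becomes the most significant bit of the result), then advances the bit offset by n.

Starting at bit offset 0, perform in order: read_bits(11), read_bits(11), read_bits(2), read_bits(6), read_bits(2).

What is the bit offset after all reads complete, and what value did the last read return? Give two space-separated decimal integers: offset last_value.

Answer: 32 3

Derivation:
Read 1: bits[0:11] width=11 -> value=1705 (bin 11010101001); offset now 11 = byte 1 bit 3; 21 bits remain
Read 2: bits[11:22] width=11 -> value=1424 (bin 10110010000); offset now 22 = byte 2 bit 6; 10 bits remain
Read 3: bits[22:24] width=2 -> value=2 (bin 10); offset now 24 = byte 3 bit 0; 8 bits remain
Read 4: bits[24:30] width=6 -> value=59 (bin 111011); offset now 30 = byte 3 bit 6; 2 bits remain
Read 5: bits[30:32] width=2 -> value=3 (bin 11); offset now 32 = byte 4 bit 0; 0 bits remain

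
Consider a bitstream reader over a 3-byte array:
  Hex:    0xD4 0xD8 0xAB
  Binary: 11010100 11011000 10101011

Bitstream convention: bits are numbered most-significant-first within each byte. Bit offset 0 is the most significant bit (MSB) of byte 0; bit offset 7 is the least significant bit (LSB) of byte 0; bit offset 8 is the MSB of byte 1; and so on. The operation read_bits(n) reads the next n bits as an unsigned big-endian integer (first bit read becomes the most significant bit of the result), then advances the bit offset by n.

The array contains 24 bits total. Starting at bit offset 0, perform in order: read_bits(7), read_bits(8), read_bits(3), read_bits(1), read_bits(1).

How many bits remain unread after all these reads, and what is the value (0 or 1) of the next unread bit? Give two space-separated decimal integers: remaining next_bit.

Answer: 4 1

Derivation:
Read 1: bits[0:7] width=7 -> value=106 (bin 1101010); offset now 7 = byte 0 bit 7; 17 bits remain
Read 2: bits[7:15] width=8 -> value=108 (bin 01101100); offset now 15 = byte 1 bit 7; 9 bits remain
Read 3: bits[15:18] width=3 -> value=2 (bin 010); offset now 18 = byte 2 bit 2; 6 bits remain
Read 4: bits[18:19] width=1 -> value=1 (bin 1); offset now 19 = byte 2 bit 3; 5 bits remain
Read 5: bits[19:20] width=1 -> value=0 (bin 0); offset now 20 = byte 2 bit 4; 4 bits remain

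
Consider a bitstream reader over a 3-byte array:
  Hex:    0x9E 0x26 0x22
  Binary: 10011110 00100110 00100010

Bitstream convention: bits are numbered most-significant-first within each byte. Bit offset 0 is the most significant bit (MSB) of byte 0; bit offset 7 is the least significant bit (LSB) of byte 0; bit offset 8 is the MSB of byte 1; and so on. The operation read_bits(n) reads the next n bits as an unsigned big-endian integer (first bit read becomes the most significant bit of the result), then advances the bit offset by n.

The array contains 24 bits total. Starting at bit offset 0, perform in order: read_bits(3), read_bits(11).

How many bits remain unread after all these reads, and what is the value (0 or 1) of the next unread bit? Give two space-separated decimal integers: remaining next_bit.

Answer: 10 1

Derivation:
Read 1: bits[0:3] width=3 -> value=4 (bin 100); offset now 3 = byte 0 bit 3; 21 bits remain
Read 2: bits[3:14] width=11 -> value=1929 (bin 11110001001); offset now 14 = byte 1 bit 6; 10 bits remain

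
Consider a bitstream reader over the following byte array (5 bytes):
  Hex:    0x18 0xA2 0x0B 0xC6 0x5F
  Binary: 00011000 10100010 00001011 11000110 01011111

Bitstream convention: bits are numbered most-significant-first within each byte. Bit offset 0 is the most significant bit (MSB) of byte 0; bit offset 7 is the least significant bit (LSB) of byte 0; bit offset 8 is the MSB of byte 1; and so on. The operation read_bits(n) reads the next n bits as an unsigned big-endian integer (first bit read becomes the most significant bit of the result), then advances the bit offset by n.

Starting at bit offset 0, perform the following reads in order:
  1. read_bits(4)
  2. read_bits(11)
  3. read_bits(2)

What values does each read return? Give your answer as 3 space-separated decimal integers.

Answer: 1 1105 0

Derivation:
Read 1: bits[0:4] width=4 -> value=1 (bin 0001); offset now 4 = byte 0 bit 4; 36 bits remain
Read 2: bits[4:15] width=11 -> value=1105 (bin 10001010001); offset now 15 = byte 1 bit 7; 25 bits remain
Read 3: bits[15:17] width=2 -> value=0 (bin 00); offset now 17 = byte 2 bit 1; 23 bits remain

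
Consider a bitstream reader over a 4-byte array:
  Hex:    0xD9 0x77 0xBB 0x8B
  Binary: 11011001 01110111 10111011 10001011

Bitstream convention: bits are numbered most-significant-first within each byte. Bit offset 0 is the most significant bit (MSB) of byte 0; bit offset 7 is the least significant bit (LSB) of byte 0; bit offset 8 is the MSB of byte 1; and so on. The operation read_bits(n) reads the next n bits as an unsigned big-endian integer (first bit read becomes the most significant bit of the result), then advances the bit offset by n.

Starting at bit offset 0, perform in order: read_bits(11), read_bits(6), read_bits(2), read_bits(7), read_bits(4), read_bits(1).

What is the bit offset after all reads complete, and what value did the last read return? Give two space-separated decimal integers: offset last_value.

Read 1: bits[0:11] width=11 -> value=1739 (bin 11011001011); offset now 11 = byte 1 bit 3; 21 bits remain
Read 2: bits[11:17] width=6 -> value=47 (bin 101111); offset now 17 = byte 2 bit 1; 15 bits remain
Read 3: bits[17:19] width=2 -> value=1 (bin 01); offset now 19 = byte 2 bit 3; 13 bits remain
Read 4: bits[19:26] width=7 -> value=110 (bin 1101110); offset now 26 = byte 3 bit 2; 6 bits remain
Read 5: bits[26:30] width=4 -> value=2 (bin 0010); offset now 30 = byte 3 bit 6; 2 bits remain
Read 6: bits[30:31] width=1 -> value=1 (bin 1); offset now 31 = byte 3 bit 7; 1 bits remain

Answer: 31 1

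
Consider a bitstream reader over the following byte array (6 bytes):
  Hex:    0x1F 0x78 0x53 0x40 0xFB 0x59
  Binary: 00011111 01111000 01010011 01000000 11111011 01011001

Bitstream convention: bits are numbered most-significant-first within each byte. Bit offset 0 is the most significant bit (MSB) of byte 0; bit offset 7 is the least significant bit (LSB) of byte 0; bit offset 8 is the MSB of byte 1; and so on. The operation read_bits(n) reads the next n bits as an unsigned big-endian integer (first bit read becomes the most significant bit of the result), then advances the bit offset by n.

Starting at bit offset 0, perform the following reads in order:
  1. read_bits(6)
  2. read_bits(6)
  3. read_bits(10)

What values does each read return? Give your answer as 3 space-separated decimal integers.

Answer: 7 55 532

Derivation:
Read 1: bits[0:6] width=6 -> value=7 (bin 000111); offset now 6 = byte 0 bit 6; 42 bits remain
Read 2: bits[6:12] width=6 -> value=55 (bin 110111); offset now 12 = byte 1 bit 4; 36 bits remain
Read 3: bits[12:22] width=10 -> value=532 (bin 1000010100); offset now 22 = byte 2 bit 6; 26 bits remain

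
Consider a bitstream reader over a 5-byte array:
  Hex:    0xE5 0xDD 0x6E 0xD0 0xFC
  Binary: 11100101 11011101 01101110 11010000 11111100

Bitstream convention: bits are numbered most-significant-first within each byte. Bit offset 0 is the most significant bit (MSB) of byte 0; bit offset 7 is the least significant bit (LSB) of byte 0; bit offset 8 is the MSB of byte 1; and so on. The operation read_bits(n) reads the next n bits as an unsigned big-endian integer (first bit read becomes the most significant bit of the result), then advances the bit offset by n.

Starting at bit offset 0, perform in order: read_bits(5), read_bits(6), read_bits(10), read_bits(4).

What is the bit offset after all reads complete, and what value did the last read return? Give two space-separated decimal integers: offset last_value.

Read 1: bits[0:5] width=5 -> value=28 (bin 11100); offset now 5 = byte 0 bit 5; 35 bits remain
Read 2: bits[5:11] width=6 -> value=46 (bin 101110); offset now 11 = byte 1 bit 3; 29 bits remain
Read 3: bits[11:21] width=10 -> value=941 (bin 1110101101); offset now 21 = byte 2 bit 5; 19 bits remain
Read 4: bits[21:25] width=4 -> value=13 (bin 1101); offset now 25 = byte 3 bit 1; 15 bits remain

Answer: 25 13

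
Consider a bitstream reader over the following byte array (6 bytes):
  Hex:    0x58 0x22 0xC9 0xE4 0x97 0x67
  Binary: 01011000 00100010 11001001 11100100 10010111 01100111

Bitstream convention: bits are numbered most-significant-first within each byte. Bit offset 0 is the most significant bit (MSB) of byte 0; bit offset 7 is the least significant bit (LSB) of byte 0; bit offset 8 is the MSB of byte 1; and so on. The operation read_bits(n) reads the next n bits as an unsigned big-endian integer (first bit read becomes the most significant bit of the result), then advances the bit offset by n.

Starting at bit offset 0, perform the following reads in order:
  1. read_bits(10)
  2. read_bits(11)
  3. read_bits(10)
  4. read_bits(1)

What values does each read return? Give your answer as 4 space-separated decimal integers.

Read 1: bits[0:10] width=10 -> value=352 (bin 0101100000); offset now 10 = byte 1 bit 2; 38 bits remain
Read 2: bits[10:21] width=11 -> value=1113 (bin 10001011001); offset now 21 = byte 2 bit 5; 27 bits remain
Read 3: bits[21:31] width=10 -> value=242 (bin 0011110010); offset now 31 = byte 3 bit 7; 17 bits remain
Read 4: bits[31:32] width=1 -> value=0 (bin 0); offset now 32 = byte 4 bit 0; 16 bits remain

Answer: 352 1113 242 0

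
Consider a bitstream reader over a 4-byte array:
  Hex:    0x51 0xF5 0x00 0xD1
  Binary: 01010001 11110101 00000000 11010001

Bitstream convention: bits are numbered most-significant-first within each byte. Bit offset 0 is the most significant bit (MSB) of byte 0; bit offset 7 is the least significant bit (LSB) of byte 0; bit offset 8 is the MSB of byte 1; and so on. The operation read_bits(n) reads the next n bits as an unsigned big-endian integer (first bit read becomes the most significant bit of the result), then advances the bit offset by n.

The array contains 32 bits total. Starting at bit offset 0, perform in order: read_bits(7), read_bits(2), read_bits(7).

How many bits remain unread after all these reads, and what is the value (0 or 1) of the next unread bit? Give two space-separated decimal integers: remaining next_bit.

Answer: 16 0

Derivation:
Read 1: bits[0:7] width=7 -> value=40 (bin 0101000); offset now 7 = byte 0 bit 7; 25 bits remain
Read 2: bits[7:9] width=2 -> value=3 (bin 11); offset now 9 = byte 1 bit 1; 23 bits remain
Read 3: bits[9:16] width=7 -> value=117 (bin 1110101); offset now 16 = byte 2 bit 0; 16 bits remain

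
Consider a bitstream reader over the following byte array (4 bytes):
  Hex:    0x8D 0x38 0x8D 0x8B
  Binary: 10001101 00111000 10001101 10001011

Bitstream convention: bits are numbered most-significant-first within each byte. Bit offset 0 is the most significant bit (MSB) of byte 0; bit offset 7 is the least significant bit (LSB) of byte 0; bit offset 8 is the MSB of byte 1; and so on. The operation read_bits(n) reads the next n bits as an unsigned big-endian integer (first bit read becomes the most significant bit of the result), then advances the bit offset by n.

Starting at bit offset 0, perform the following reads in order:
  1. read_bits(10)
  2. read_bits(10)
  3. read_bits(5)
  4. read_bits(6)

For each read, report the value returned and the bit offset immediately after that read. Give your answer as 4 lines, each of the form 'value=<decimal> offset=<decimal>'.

Read 1: bits[0:10] width=10 -> value=564 (bin 1000110100); offset now 10 = byte 1 bit 2; 22 bits remain
Read 2: bits[10:20] width=10 -> value=904 (bin 1110001000); offset now 20 = byte 2 bit 4; 12 bits remain
Read 3: bits[20:25] width=5 -> value=27 (bin 11011); offset now 25 = byte 3 bit 1; 7 bits remain
Read 4: bits[25:31] width=6 -> value=5 (bin 000101); offset now 31 = byte 3 bit 7; 1 bits remain

Answer: value=564 offset=10
value=904 offset=20
value=27 offset=25
value=5 offset=31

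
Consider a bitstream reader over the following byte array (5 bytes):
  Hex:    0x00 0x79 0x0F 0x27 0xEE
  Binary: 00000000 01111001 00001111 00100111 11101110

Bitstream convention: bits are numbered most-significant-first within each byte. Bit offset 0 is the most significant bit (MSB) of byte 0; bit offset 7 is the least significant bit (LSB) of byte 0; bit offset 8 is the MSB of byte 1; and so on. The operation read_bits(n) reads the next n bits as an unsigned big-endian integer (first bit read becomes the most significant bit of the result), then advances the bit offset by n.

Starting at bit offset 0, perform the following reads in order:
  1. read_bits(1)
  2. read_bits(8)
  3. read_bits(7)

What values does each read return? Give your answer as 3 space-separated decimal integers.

Answer: 0 0 121

Derivation:
Read 1: bits[0:1] width=1 -> value=0 (bin 0); offset now 1 = byte 0 bit 1; 39 bits remain
Read 2: bits[1:9] width=8 -> value=0 (bin 00000000); offset now 9 = byte 1 bit 1; 31 bits remain
Read 3: bits[9:16] width=7 -> value=121 (bin 1111001); offset now 16 = byte 2 bit 0; 24 bits remain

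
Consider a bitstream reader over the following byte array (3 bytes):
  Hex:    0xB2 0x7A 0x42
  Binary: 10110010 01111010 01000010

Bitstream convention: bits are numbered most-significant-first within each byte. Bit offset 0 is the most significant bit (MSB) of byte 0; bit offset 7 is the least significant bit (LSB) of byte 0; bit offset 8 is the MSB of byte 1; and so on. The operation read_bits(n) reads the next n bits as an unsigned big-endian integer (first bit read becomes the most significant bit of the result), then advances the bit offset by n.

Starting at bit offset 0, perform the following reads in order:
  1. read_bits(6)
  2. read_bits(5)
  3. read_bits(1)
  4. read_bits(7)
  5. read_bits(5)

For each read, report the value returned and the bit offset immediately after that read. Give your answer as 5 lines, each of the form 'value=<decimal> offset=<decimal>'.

Read 1: bits[0:6] width=6 -> value=44 (bin 101100); offset now 6 = byte 0 bit 6; 18 bits remain
Read 2: bits[6:11] width=5 -> value=19 (bin 10011); offset now 11 = byte 1 bit 3; 13 bits remain
Read 3: bits[11:12] width=1 -> value=1 (bin 1); offset now 12 = byte 1 bit 4; 12 bits remain
Read 4: bits[12:19] width=7 -> value=82 (bin 1010010); offset now 19 = byte 2 bit 3; 5 bits remain
Read 5: bits[19:24] width=5 -> value=2 (bin 00010); offset now 24 = byte 3 bit 0; 0 bits remain

Answer: value=44 offset=6
value=19 offset=11
value=1 offset=12
value=82 offset=19
value=2 offset=24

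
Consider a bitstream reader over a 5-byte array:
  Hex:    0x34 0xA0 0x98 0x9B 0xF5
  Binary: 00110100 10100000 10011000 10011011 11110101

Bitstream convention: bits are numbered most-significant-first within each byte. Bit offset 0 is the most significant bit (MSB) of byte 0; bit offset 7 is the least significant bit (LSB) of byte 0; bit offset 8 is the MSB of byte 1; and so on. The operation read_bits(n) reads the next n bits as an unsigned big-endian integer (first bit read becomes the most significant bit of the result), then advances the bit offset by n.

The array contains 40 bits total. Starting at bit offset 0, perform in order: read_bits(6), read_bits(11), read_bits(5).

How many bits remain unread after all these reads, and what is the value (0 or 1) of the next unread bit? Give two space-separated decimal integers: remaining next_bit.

Read 1: bits[0:6] width=6 -> value=13 (bin 001101); offset now 6 = byte 0 bit 6; 34 bits remain
Read 2: bits[6:17] width=11 -> value=321 (bin 00101000001); offset now 17 = byte 2 bit 1; 23 bits remain
Read 3: bits[17:22] width=5 -> value=6 (bin 00110); offset now 22 = byte 2 bit 6; 18 bits remain

Answer: 18 0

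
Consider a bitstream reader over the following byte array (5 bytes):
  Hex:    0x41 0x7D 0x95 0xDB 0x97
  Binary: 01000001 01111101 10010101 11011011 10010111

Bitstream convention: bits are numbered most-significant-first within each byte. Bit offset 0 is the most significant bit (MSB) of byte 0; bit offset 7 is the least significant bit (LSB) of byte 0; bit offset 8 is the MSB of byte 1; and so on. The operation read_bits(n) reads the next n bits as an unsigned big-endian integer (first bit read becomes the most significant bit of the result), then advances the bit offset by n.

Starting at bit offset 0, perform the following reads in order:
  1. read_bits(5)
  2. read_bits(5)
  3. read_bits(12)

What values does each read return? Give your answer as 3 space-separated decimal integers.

Answer: 8 5 3941

Derivation:
Read 1: bits[0:5] width=5 -> value=8 (bin 01000); offset now 5 = byte 0 bit 5; 35 bits remain
Read 2: bits[5:10] width=5 -> value=5 (bin 00101); offset now 10 = byte 1 bit 2; 30 bits remain
Read 3: bits[10:22] width=12 -> value=3941 (bin 111101100101); offset now 22 = byte 2 bit 6; 18 bits remain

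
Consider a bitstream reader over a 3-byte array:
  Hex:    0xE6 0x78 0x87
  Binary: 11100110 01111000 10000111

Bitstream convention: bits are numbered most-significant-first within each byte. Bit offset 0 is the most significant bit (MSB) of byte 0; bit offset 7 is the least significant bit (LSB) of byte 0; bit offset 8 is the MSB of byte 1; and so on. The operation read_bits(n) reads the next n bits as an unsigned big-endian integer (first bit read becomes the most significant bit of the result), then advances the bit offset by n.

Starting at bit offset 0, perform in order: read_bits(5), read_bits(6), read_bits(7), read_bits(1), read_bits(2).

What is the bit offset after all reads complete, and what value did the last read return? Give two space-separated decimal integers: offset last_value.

Answer: 21 0

Derivation:
Read 1: bits[0:5] width=5 -> value=28 (bin 11100); offset now 5 = byte 0 bit 5; 19 bits remain
Read 2: bits[5:11] width=6 -> value=51 (bin 110011); offset now 11 = byte 1 bit 3; 13 bits remain
Read 3: bits[11:18] width=7 -> value=98 (bin 1100010); offset now 18 = byte 2 bit 2; 6 bits remain
Read 4: bits[18:19] width=1 -> value=0 (bin 0); offset now 19 = byte 2 bit 3; 5 bits remain
Read 5: bits[19:21] width=2 -> value=0 (bin 00); offset now 21 = byte 2 bit 5; 3 bits remain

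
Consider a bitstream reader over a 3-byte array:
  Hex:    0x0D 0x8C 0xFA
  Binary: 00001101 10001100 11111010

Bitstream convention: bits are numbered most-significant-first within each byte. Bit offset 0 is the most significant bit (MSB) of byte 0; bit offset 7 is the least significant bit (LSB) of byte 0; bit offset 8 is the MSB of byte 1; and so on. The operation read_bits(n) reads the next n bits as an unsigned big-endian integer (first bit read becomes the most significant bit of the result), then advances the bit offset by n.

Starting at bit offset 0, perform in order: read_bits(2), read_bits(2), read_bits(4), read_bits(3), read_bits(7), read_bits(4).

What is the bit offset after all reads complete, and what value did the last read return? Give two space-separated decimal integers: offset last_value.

Read 1: bits[0:2] width=2 -> value=0 (bin 00); offset now 2 = byte 0 bit 2; 22 bits remain
Read 2: bits[2:4] width=2 -> value=0 (bin 00); offset now 4 = byte 0 bit 4; 20 bits remain
Read 3: bits[4:8] width=4 -> value=13 (bin 1101); offset now 8 = byte 1 bit 0; 16 bits remain
Read 4: bits[8:11] width=3 -> value=4 (bin 100); offset now 11 = byte 1 bit 3; 13 bits remain
Read 5: bits[11:18] width=7 -> value=51 (bin 0110011); offset now 18 = byte 2 bit 2; 6 bits remain
Read 6: bits[18:22] width=4 -> value=14 (bin 1110); offset now 22 = byte 2 bit 6; 2 bits remain

Answer: 22 14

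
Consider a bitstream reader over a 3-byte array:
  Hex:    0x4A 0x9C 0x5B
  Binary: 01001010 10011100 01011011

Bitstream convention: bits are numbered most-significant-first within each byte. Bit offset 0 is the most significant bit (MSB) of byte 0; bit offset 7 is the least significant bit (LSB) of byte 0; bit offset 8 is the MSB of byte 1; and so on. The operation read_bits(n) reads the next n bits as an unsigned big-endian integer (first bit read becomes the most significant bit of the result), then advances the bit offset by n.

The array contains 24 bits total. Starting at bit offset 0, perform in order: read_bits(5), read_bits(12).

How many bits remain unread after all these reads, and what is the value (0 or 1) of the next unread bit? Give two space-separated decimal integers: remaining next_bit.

Read 1: bits[0:5] width=5 -> value=9 (bin 01001); offset now 5 = byte 0 bit 5; 19 bits remain
Read 2: bits[5:17] width=12 -> value=1336 (bin 010100111000); offset now 17 = byte 2 bit 1; 7 bits remain

Answer: 7 1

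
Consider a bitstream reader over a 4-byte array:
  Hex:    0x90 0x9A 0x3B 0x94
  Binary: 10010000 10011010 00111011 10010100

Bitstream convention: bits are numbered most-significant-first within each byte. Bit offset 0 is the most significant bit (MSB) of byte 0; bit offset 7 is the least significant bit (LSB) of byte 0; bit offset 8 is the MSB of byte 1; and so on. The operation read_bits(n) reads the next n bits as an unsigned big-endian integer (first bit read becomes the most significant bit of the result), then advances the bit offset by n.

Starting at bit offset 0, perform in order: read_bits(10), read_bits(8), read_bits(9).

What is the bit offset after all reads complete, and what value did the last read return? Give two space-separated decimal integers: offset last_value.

Read 1: bits[0:10] width=10 -> value=578 (bin 1001000010); offset now 10 = byte 1 bit 2; 22 bits remain
Read 2: bits[10:18] width=8 -> value=104 (bin 01101000); offset now 18 = byte 2 bit 2; 14 bits remain
Read 3: bits[18:27] width=9 -> value=476 (bin 111011100); offset now 27 = byte 3 bit 3; 5 bits remain

Answer: 27 476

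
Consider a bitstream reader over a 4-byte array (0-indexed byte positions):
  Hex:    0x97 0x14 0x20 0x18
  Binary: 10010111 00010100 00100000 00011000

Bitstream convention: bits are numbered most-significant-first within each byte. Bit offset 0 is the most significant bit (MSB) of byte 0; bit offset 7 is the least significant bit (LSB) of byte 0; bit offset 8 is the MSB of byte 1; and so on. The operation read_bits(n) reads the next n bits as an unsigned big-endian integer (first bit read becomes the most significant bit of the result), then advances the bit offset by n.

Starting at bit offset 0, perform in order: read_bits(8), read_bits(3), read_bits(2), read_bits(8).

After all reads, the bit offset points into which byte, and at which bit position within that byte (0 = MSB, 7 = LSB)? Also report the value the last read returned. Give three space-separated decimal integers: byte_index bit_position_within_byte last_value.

Answer: 2 5 132

Derivation:
Read 1: bits[0:8] width=8 -> value=151 (bin 10010111); offset now 8 = byte 1 bit 0; 24 bits remain
Read 2: bits[8:11] width=3 -> value=0 (bin 000); offset now 11 = byte 1 bit 3; 21 bits remain
Read 3: bits[11:13] width=2 -> value=2 (bin 10); offset now 13 = byte 1 bit 5; 19 bits remain
Read 4: bits[13:21] width=8 -> value=132 (bin 10000100); offset now 21 = byte 2 bit 5; 11 bits remain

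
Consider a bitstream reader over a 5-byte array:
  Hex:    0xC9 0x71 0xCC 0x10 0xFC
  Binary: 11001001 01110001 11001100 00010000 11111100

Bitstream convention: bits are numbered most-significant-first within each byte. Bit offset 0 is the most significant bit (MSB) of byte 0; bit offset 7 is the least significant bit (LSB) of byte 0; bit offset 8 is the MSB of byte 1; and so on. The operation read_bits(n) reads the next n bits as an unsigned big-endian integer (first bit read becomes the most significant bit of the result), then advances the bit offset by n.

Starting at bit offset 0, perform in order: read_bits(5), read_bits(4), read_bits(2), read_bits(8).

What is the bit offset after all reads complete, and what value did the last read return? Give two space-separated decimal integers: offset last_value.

Read 1: bits[0:5] width=5 -> value=25 (bin 11001); offset now 5 = byte 0 bit 5; 35 bits remain
Read 2: bits[5:9] width=4 -> value=2 (bin 0010); offset now 9 = byte 1 bit 1; 31 bits remain
Read 3: bits[9:11] width=2 -> value=3 (bin 11); offset now 11 = byte 1 bit 3; 29 bits remain
Read 4: bits[11:19] width=8 -> value=142 (bin 10001110); offset now 19 = byte 2 bit 3; 21 bits remain

Answer: 19 142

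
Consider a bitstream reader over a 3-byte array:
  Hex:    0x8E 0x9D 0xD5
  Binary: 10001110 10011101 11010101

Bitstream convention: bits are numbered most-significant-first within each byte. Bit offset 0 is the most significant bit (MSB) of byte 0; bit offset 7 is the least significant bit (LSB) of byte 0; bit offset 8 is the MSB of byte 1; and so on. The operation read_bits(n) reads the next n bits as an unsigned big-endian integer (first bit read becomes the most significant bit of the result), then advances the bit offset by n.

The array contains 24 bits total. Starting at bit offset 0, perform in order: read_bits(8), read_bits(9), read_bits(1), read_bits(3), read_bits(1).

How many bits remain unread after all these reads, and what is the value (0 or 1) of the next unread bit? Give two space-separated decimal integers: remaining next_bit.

Answer: 2 0

Derivation:
Read 1: bits[0:8] width=8 -> value=142 (bin 10001110); offset now 8 = byte 1 bit 0; 16 bits remain
Read 2: bits[8:17] width=9 -> value=315 (bin 100111011); offset now 17 = byte 2 bit 1; 7 bits remain
Read 3: bits[17:18] width=1 -> value=1 (bin 1); offset now 18 = byte 2 bit 2; 6 bits remain
Read 4: bits[18:21] width=3 -> value=2 (bin 010); offset now 21 = byte 2 bit 5; 3 bits remain
Read 5: bits[21:22] width=1 -> value=1 (bin 1); offset now 22 = byte 2 bit 6; 2 bits remain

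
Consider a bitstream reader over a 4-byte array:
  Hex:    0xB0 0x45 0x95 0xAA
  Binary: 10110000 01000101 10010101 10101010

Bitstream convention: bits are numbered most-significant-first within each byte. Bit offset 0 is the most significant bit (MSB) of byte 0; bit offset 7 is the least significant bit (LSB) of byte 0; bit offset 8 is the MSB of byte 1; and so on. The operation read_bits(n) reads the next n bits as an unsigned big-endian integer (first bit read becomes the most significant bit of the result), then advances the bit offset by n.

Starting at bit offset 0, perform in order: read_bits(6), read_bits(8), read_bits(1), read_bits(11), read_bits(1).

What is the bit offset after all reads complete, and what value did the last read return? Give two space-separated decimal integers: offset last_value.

Answer: 27 1

Derivation:
Read 1: bits[0:6] width=6 -> value=44 (bin 101100); offset now 6 = byte 0 bit 6; 26 bits remain
Read 2: bits[6:14] width=8 -> value=17 (bin 00010001); offset now 14 = byte 1 bit 6; 18 bits remain
Read 3: bits[14:15] width=1 -> value=0 (bin 0); offset now 15 = byte 1 bit 7; 17 bits remain
Read 4: bits[15:26] width=11 -> value=1622 (bin 11001010110); offset now 26 = byte 3 bit 2; 6 bits remain
Read 5: bits[26:27] width=1 -> value=1 (bin 1); offset now 27 = byte 3 bit 3; 5 bits remain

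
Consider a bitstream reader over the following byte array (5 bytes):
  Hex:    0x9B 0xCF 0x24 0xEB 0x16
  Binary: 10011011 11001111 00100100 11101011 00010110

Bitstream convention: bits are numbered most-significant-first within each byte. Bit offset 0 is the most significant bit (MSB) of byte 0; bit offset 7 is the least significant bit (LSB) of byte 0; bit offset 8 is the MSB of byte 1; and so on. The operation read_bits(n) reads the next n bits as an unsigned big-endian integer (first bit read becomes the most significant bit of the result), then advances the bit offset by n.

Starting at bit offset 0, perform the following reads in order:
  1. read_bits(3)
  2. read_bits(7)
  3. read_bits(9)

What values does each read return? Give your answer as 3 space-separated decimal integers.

Answer: 4 111 121

Derivation:
Read 1: bits[0:3] width=3 -> value=4 (bin 100); offset now 3 = byte 0 bit 3; 37 bits remain
Read 2: bits[3:10] width=7 -> value=111 (bin 1101111); offset now 10 = byte 1 bit 2; 30 bits remain
Read 3: bits[10:19] width=9 -> value=121 (bin 001111001); offset now 19 = byte 2 bit 3; 21 bits remain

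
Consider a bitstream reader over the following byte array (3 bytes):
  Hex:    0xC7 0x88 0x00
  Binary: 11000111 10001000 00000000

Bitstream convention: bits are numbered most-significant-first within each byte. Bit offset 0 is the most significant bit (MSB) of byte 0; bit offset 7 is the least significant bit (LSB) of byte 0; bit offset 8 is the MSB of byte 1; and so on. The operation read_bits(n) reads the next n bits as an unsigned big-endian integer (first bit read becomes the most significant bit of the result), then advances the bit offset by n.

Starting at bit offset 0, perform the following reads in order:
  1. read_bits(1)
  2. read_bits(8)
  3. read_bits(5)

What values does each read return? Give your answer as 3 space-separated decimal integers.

Read 1: bits[0:1] width=1 -> value=1 (bin 1); offset now 1 = byte 0 bit 1; 23 bits remain
Read 2: bits[1:9] width=8 -> value=143 (bin 10001111); offset now 9 = byte 1 bit 1; 15 bits remain
Read 3: bits[9:14] width=5 -> value=2 (bin 00010); offset now 14 = byte 1 bit 6; 10 bits remain

Answer: 1 143 2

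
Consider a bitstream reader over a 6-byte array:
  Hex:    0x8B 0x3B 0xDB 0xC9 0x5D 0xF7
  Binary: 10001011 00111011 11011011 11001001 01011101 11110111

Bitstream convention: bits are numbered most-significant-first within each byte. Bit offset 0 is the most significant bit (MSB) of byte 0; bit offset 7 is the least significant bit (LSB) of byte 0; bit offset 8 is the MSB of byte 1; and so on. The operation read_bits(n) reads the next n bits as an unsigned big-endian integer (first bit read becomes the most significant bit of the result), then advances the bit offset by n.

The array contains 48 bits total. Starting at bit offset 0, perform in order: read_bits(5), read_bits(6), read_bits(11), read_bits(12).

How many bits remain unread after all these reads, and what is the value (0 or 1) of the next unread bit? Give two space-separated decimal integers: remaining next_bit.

Read 1: bits[0:5] width=5 -> value=17 (bin 10001); offset now 5 = byte 0 bit 5; 43 bits remain
Read 2: bits[5:11] width=6 -> value=25 (bin 011001); offset now 11 = byte 1 bit 3; 37 bits remain
Read 3: bits[11:22] width=11 -> value=1782 (bin 11011110110); offset now 22 = byte 2 bit 6; 26 bits remain
Read 4: bits[22:34] width=12 -> value=3877 (bin 111100100101); offset now 34 = byte 4 bit 2; 14 bits remain

Answer: 14 0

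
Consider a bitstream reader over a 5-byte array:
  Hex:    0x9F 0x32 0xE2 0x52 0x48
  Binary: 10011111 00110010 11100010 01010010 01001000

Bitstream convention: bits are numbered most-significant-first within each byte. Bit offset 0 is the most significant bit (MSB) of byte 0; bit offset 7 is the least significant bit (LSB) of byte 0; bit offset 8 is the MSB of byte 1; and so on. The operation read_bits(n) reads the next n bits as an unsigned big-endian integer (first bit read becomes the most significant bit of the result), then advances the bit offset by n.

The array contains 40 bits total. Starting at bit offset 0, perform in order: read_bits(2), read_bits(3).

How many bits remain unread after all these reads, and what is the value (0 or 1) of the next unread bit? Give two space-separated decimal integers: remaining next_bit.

Read 1: bits[0:2] width=2 -> value=2 (bin 10); offset now 2 = byte 0 bit 2; 38 bits remain
Read 2: bits[2:5] width=3 -> value=3 (bin 011); offset now 5 = byte 0 bit 5; 35 bits remain

Answer: 35 1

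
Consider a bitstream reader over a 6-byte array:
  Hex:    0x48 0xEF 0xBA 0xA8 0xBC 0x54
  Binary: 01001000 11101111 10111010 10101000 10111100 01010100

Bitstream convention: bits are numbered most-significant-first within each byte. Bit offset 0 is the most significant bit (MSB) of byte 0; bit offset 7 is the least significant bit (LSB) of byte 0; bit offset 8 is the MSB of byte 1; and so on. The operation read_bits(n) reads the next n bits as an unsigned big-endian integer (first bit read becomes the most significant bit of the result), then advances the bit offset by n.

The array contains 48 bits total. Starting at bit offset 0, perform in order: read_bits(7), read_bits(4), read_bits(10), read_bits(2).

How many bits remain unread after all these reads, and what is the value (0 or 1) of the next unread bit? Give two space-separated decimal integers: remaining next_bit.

Answer: 25 0

Derivation:
Read 1: bits[0:7] width=7 -> value=36 (bin 0100100); offset now 7 = byte 0 bit 7; 41 bits remain
Read 2: bits[7:11] width=4 -> value=7 (bin 0111); offset now 11 = byte 1 bit 3; 37 bits remain
Read 3: bits[11:21] width=10 -> value=503 (bin 0111110111); offset now 21 = byte 2 bit 5; 27 bits remain
Read 4: bits[21:23] width=2 -> value=1 (bin 01); offset now 23 = byte 2 bit 7; 25 bits remain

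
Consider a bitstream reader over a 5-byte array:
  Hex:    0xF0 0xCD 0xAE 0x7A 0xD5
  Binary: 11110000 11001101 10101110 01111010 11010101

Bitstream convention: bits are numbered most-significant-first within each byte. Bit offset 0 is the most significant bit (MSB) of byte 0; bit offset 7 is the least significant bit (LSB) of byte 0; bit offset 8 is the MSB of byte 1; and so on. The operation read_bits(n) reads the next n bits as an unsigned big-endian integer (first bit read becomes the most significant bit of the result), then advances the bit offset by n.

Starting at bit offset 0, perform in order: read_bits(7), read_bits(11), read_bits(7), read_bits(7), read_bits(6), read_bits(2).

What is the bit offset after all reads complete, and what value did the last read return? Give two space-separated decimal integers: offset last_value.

Read 1: bits[0:7] width=7 -> value=120 (bin 1111000); offset now 7 = byte 0 bit 7; 33 bits remain
Read 2: bits[7:18] width=11 -> value=822 (bin 01100110110); offset now 18 = byte 2 bit 2; 22 bits remain
Read 3: bits[18:25] width=7 -> value=92 (bin 1011100); offset now 25 = byte 3 bit 1; 15 bits remain
Read 4: bits[25:32] width=7 -> value=122 (bin 1111010); offset now 32 = byte 4 bit 0; 8 bits remain
Read 5: bits[32:38] width=6 -> value=53 (bin 110101); offset now 38 = byte 4 bit 6; 2 bits remain
Read 6: bits[38:40] width=2 -> value=1 (bin 01); offset now 40 = byte 5 bit 0; 0 bits remain

Answer: 40 1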